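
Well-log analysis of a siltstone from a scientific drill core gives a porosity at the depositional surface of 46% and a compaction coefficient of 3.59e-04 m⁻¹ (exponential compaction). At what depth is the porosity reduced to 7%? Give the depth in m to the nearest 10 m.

Working in km (1 km = 1000 m; c in km⁻¹ = c in m⁻¹ × 1000):
Invert Athy's law: Z = ln(n₀/n) / c
Z = ln(0.46/0.07) / 0.359 = ln(6.571) / 0.359 = 1.8827 / 0.359 = 5.244 km

5240 m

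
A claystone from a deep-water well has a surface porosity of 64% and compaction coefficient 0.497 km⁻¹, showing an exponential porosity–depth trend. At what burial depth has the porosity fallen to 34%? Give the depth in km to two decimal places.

1.27 km

Invert Athy's law: d = ln(phi₀/phi) / c
d = ln(0.64/0.34) / 0.497 = ln(1.882) / 0.497 = 0.6325 / 0.497 = 1.273 km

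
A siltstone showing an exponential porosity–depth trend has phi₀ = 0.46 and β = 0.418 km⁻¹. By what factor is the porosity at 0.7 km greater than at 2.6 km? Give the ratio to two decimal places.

phi(Z₁)/phi(Z₂) = e^(−β·Z₁)/e^(−β·Z₂) = e^{β(Z₂−Z₁)}
= exp(0.418 × 1.9) = exp(0.7942) = 2.2127

2.21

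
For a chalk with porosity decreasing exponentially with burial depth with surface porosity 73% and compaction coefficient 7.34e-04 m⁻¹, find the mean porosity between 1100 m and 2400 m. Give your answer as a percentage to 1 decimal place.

Working in km (1 km = 1000 m; k in km⁻¹ = k in m⁻¹ × 1000):
⟨φ⟩ = (1/(z₂−z₁)) ∫ φ₀ e^(−kz) dz = φ₀·(e^(−k·z₁) − e^(−k·z₂)) / (k·(z₂−z₁))
e^(−0.734×1.1) = 0.4460; e^(−0.734×2.4) = 0.1718
⟨φ⟩ = 0.73 × (0.4460 − 0.1718) / (0.734 × 1.3) = 0.73 × 0.2874 = 0.2098

21.0%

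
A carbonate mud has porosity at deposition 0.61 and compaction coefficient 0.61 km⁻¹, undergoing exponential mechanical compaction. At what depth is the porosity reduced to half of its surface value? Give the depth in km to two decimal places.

1.14 km

phi/phi₀ = 1/2 ⇒ exp(−k·Z) = 1/2 ⇒ Z = ln(2) / k
Z = 0.6931 / 0.61 = 1.136 km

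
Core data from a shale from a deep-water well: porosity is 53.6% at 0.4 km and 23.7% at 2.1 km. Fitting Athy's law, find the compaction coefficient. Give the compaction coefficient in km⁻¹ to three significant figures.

Athy: φ(z) = φ₀ e^(−kz) ⇒ φ₁/φ₂ = e^{k(z₂−z₁)} ⇒ k = ln(φ₁/φ₂)/(z₂−z₁)
k = ln(0.536/0.237) / (2.1 − 0.4) = ln(2.262) / 1.7 = 0.8161 / 1.7 = 0.48 km⁻¹

0.480 km⁻¹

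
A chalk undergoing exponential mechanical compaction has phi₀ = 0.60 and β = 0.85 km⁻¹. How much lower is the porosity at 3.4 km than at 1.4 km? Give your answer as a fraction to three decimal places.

phi(1.4) = 0.6·e^(−0.85×1.4) = 0.1825
phi(3.4) = 0.6·e^(−0.85×3.4) = 0.0333
Δphi = 0.1825 − 0.0333 = 0.1492

0.149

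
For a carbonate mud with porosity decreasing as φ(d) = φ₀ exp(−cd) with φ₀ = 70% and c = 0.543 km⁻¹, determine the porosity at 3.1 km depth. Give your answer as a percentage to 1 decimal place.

13.0%

φ = φ₀·exp(−c·d) = 0.7 × exp(−0.543 × 3.1) = 0.7 × exp(−1.683)
  = 0.7 × 0.1858 = 0.1300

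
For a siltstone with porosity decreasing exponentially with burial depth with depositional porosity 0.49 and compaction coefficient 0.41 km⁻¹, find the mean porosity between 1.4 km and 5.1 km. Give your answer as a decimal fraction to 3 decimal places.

0.142

⟨phi⟩ = (1/(z₂−z₁)) ∫ phi₀ e^(−kz) dz = phi₀·(e^(−k·z₁) − e^(−k·z₂)) / (k·(z₂−z₁))
e^(−0.41×1.4) = 0.5633; e^(−0.41×5.1) = 0.1236
⟨phi⟩ = 0.49 × (0.5633 − 0.1236) / (0.41 × 3.7) = 0.49 × 0.2899 = 0.1420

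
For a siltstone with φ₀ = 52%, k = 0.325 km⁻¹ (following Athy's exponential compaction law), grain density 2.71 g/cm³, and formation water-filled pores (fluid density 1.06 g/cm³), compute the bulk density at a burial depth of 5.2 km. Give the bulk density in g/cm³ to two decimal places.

2.55 g/cm³

Porosity at depth: φ = 0.52·exp(−0.325×5.2) = 0.52×0.1845 = 0.0960
Bulk density: ρ_b = (1−φ)ρ_g + φ·ρ_f = 0.9040×2.71 + 0.0960×1.06
       = 2.450 + 0.102 = 2.552 g/cm³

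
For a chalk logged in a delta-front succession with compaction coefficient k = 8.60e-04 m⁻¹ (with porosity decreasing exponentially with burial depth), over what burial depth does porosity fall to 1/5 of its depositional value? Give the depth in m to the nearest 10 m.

Working in km (1 km = 1000 m; k in km⁻¹ = k in m⁻¹ × 1000):
φ/φ₀ = 1/5 ⇒ exp(−k·z) = 1/5 ⇒ z = ln(5) / k
z = 1.6094 / 0.86 = 1.871 km

1870 m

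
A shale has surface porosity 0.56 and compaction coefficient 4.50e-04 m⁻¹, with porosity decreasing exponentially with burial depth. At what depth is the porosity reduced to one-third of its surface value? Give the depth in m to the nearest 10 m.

2440 m

Working in km (1 km = 1000 m; β in km⁻¹ = β in m⁻¹ × 1000):
phi/phi₀ = 1/3 ⇒ exp(−β·z) = 1/3 ⇒ z = ln(3) / β
z = 1.0986 / 0.45 = 2.441 km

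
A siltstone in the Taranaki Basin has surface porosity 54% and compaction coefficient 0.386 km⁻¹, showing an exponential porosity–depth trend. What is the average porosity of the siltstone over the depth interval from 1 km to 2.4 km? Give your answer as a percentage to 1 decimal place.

⟨n⟩ = (1/(Z₂−Z₁)) ∫ n₀ e^(−kZ) dZ = n₀·(e^(−k·Z₁) − e^(−k·Z₂)) / (k·(Z₂−Z₁))
e^(−0.386×1) = 0.6798; e^(−0.386×2.4) = 0.3960
⟨n⟩ = 0.54 × (0.6798 − 0.3960) / (0.386 × 1.4) = 0.54 × 0.5252 = 0.2836

28.4%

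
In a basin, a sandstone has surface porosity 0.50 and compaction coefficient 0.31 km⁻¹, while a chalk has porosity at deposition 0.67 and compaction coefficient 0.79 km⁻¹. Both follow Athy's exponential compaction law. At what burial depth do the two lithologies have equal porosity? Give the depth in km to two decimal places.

Set n₀ₐ e^(−βₐZ) = n₀ᵦ e^(−βᵦZ) ⇒ ln(n₀ₐ/n₀ᵦ) = (βₐ − βᵦ)·Z
Z = ln(0.5/0.67) / (0.31 − 0.79) = -0.2927 / -0.48 = 0.610 km

0.61 km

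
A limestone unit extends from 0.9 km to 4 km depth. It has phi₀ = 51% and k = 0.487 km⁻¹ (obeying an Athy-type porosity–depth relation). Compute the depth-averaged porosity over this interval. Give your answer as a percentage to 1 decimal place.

⟨phi⟩ = (1/(d₂−d₁)) ∫ phi₀ e^(−kd) dd = phi₀·(e^(−k·d₁) − e^(−k·d₂)) / (k·(d₂−d₁))
e^(−0.487×0.9) = 0.6451; e^(−0.487×4) = 0.1426
⟨phi⟩ = 0.51 × (0.6451 − 0.1426) / (0.487 × 3.1) = 0.51 × 0.3329 = 0.1698

17.0%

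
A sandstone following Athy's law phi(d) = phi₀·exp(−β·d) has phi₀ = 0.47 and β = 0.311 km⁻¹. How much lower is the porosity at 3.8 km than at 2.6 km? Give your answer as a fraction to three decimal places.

phi(2.6) = 0.47·e^(−0.311×2.6) = 0.2094
phi(3.8) = 0.47·e^(−0.311×3.8) = 0.1442
Δphi = 0.2094 − 0.1442 = 0.0652

0.065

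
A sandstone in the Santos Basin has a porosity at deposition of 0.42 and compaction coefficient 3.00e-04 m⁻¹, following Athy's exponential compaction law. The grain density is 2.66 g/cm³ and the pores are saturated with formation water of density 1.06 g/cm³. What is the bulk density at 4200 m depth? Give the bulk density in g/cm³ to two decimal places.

2.47 g/cm³

Working in km (1 km = 1000 m; k in km⁻¹ = k in m⁻¹ × 1000):
Porosity at depth: phi = 0.42·exp(−0.3×4.2) = 0.42×0.2837 = 0.1191
Bulk density: ρ_b = (1−phi)ρ_g + phi·ρ_f = 0.8809×2.66 + 0.1191×1.06
       = 2.343 + 0.126 = 2.469 g/cm³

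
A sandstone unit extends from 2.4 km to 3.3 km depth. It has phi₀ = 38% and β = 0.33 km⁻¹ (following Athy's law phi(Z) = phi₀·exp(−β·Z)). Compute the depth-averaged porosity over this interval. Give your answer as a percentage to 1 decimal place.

⟨phi⟩ = (1/(Z₂−Z₁)) ∫ phi₀ e^(−βZ) dZ = phi₀·(e^(−β·Z₁) − e^(−β·Z₂)) / (β·(Z₂−Z₁))
e^(−0.33×2.4) = 0.4529; e^(−0.33×3.3) = 0.3366
⟨phi⟩ = 0.38 × (0.4529 − 0.3366) / (0.33 × 0.9) = 0.38 × 0.3919 = 0.1489

14.9%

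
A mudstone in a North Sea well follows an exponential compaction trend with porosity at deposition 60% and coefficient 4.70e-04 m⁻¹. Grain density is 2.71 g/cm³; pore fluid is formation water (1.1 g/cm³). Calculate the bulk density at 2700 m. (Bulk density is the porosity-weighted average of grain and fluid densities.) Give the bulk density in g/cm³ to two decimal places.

2.44 g/cm³

Working in km (1 km = 1000 m; k in km⁻¹ = k in m⁻¹ × 1000):
Porosity at depth: n = 0.6·exp(−0.47×2.7) = 0.6×0.2811 = 0.1687
Bulk density: ρ_b = (1−n)ρ_g + n·ρ_f = 0.8313×2.71 + 0.1687×1.1
       = 2.253 + 0.186 = 2.438 g/cm³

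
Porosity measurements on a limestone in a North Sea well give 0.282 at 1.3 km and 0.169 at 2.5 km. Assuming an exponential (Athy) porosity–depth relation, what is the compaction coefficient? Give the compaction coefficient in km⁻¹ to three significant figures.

0.427 km⁻¹

Athy: φ(z) = φ₀ e^(−βz) ⇒ φ₁/φ₂ = e^{β(z₂−z₁)} ⇒ β = ln(φ₁/φ₂)/(z₂−z₁)
β = ln(0.282/0.169) / (2.5 − 1.3) = ln(1.669) / 1.2 = 0.5120 / 1.2 = 0.4267 km⁻¹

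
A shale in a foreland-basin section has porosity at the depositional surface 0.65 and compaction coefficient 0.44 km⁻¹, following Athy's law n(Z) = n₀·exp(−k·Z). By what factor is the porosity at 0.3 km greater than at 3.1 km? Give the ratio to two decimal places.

n(Z₁)/n(Z₂) = e^(−k·Z₁)/e^(−k·Z₂) = e^{k(Z₂−Z₁)}
= exp(0.44 × 2.8) = exp(1.232) = 3.4281

3.43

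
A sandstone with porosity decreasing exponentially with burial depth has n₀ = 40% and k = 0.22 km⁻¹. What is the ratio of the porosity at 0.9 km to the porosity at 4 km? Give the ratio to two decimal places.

n(z₁)/n(z₂) = e^(−k·z₁)/e^(−k·z₂) = e^{k(z₂−z₁)}
= exp(0.22 × 3.1) = exp(0.682) = 1.9778

1.98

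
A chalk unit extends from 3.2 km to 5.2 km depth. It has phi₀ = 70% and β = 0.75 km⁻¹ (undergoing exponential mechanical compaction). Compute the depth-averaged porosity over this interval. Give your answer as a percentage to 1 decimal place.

⟨phi⟩ = (1/(z₂−z₁)) ∫ phi₀ e^(−βz) dz = phi₀·(e^(−β·z₁) − e^(−β·z₂)) / (β·(z₂−z₁))
e^(−0.75×3.2) = 0.0907; e^(−0.75×5.2) = 0.0202
⟨phi⟩ = 0.7 × (0.0907 − 0.0202) / (0.75 × 2) = 0.7 × 0.0470 = 0.0329

3.3%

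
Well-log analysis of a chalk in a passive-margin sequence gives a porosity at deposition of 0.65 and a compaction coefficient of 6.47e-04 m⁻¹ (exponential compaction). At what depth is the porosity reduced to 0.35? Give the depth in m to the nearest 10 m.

960 m

Working in km (1 km = 1000 m; k in km⁻¹ = k in m⁻¹ × 1000):
Invert Athy's law: Z = ln(phi₀/phi) / k
Z = ln(0.65/0.35) / 0.647 = ln(1.857) / 0.647 = 0.6190 / 0.647 = 0.957 km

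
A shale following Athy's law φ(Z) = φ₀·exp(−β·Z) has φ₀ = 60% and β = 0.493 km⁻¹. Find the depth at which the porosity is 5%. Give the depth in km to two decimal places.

Invert Athy's law: Z = ln(φ₀/φ) / β
Z = ln(0.6/0.05) / 0.493 = ln(12) / 0.493 = 2.4849 / 0.493 = 5.040 km

5.04 km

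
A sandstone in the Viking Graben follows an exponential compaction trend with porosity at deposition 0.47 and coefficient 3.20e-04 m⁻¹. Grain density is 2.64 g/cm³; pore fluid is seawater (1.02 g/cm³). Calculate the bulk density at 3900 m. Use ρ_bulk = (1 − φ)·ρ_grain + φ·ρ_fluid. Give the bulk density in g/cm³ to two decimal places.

2.42 g/cm³

Working in km (1 km = 1000 m; c in km⁻¹ = c in m⁻¹ × 1000):
Porosity at depth: phi = 0.47·exp(−0.32×3.9) = 0.47×0.2871 = 0.1349
Bulk density: ρ_b = (1−phi)ρ_g + phi·ρ_f = 0.8651×2.64 + 0.1349×1.02
       = 2.284 + 0.138 = 2.421 g/cm³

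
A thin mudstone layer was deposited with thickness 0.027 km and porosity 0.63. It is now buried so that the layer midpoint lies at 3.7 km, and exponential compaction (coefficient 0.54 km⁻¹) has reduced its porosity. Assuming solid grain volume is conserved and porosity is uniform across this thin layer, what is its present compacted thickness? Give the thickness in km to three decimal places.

Porosity at 3.7 km: n = 0.63·exp(−0.54×3.7) = 0.0854
Solid-volume conservation: h(1−n) = h₀(1−n₀) ⇒ h = h₀·(1−n₀)/(1−n)
h = 0.027 × (1 − 0.63)/(1 − 0.0854) = 0.027 × 0.4046 = 0.0109 km

0.011 km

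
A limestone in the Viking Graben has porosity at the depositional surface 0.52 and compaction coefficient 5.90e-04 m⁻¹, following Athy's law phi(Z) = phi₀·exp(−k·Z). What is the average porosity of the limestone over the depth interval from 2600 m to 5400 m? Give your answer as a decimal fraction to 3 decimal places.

0.055

Working in km (1 km = 1000 m; k in km⁻¹ = k in m⁻¹ × 1000):
⟨phi⟩ = (1/(Z₂−Z₁)) ∫ phi₀ e^(−kZ) dZ = phi₀·(e^(−k·Z₁) − e^(−k·Z₂)) / (k·(Z₂−Z₁))
e^(−0.59×2.6) = 0.2157; e^(−0.59×5.4) = 0.0413
⟨phi⟩ = 0.52 × (0.2157 − 0.0413) / (0.59 × 2.8) = 0.52 × 0.1055 = 0.0549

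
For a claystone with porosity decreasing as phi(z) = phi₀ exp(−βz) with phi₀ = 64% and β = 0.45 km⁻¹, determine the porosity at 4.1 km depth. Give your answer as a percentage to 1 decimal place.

10.1%

phi = phi₀·exp(−β·z) = 0.64 × exp(−0.45 × 4.1) = 0.64 × exp(−1.845)
  = 0.64 × 0.1580 = 0.1011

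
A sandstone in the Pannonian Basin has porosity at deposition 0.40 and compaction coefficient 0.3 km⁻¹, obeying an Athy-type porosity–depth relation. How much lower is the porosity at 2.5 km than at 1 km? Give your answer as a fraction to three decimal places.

0.107

n(1) = 0.4·e^(−0.3×1) = 0.2963
n(2.5) = 0.4·e^(−0.3×2.5) = 0.1889
Δn = 0.2963 − 0.1889 = 0.1074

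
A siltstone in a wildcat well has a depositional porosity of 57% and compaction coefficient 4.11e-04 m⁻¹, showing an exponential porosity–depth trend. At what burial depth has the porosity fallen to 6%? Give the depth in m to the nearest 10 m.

Working in km (1 km = 1000 m; c in km⁻¹ = c in m⁻¹ × 1000):
Invert Athy's law: z = ln(phi₀/phi) / c
z = ln(0.57/0.06) / 0.411 = ln(9.5) / 0.411 = 2.2513 / 0.411 = 5.478 km

5480 m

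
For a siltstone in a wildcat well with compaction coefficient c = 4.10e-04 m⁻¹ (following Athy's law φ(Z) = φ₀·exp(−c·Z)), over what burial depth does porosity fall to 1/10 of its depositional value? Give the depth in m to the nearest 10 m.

Working in km (1 km = 1000 m; c in km⁻¹ = c in m⁻¹ × 1000):
φ/φ₀ = 1/10 ⇒ exp(−c·Z) = 1/10 ⇒ Z = ln(10) / c
Z = 2.3026 / 0.41 = 5.616 km

5620 m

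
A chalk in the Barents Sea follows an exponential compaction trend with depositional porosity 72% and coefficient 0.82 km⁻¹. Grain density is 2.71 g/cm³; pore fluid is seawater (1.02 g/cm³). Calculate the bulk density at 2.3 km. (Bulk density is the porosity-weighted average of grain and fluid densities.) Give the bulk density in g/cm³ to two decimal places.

2.53 g/cm³

Porosity at depth: n = 0.72·exp(−0.82×2.3) = 0.72×0.1517 = 0.1092
Bulk density: ρ_b = (1−n)ρ_g + n·ρ_f = 0.8908×2.71 + 0.1092×1.02
       = 2.414 + 0.111 = 2.525 g/cm³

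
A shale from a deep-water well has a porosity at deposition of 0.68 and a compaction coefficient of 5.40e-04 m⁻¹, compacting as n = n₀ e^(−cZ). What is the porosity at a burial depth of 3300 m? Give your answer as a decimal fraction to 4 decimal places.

Working in km (1 km = 1000 m; c in km⁻¹ = c in m⁻¹ × 1000):
n = n₀·exp(−c·Z) = 0.68 × exp(−0.54 × 3.3) = 0.68 × exp(−1.782)
  = 0.68 × 0.1683 = 0.1144

0.1144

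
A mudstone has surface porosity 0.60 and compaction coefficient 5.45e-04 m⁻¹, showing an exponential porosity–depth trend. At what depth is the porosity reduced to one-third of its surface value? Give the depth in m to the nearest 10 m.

Working in km (1 km = 1000 m; c in km⁻¹ = c in m⁻¹ × 1000):
phi/phi₀ = 1/3 ⇒ exp(−c·d) = 1/3 ⇒ d = ln(3) / c
d = 1.0986 / 0.545 = 2.016 km

2020 m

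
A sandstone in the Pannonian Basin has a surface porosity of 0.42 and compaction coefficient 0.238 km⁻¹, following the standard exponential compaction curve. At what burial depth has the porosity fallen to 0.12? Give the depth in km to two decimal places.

5.26 km

Invert Athy's law: z = ln(phi₀/phi) / k
z = ln(0.42/0.12) / 0.238 = ln(3.5) / 0.238 = 1.2528 / 0.238 = 5.264 km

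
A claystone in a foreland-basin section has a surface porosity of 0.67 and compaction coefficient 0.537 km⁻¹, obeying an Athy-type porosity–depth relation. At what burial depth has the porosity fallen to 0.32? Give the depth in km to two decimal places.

1.38 km

Invert Athy's law: z = ln(φ₀/φ) / β
z = ln(0.67/0.32) / 0.537 = ln(2.094) / 0.537 = 0.7390 / 0.537 = 1.376 km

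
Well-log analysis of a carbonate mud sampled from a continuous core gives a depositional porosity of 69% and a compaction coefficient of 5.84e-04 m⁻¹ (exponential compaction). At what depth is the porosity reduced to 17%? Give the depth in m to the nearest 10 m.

Working in km (1 km = 1000 m; c in km⁻¹ = c in m⁻¹ × 1000):
Invert Athy's law: d = ln(φ₀/φ) / c
d = ln(0.69/0.17) / 0.584 = ln(4.059) / 0.584 = 1.4009 / 0.584 = 2.399 km

2400 m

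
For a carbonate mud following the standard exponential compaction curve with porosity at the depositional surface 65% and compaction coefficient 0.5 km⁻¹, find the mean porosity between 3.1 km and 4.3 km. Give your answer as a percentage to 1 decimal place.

10.4%

⟨φ⟩ = (1/(Z₂−Z₁)) ∫ φ₀ e^(−cZ) dZ = φ₀·(e^(−c·Z₁) − e^(−c·Z₂)) / (c·(Z₂−Z₁))
e^(−0.5×3.1) = 0.2122; e^(−0.5×4.3) = 0.1165
⟨φ⟩ = 0.65 × (0.2122 − 0.1165) / (0.5 × 1.2) = 0.65 × 0.1596 = 0.1037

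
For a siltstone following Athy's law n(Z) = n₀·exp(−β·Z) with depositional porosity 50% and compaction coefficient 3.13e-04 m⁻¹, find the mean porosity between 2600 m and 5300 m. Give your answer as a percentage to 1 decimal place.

15.0%

Working in km (1 km = 1000 m; β in km⁻¹ = β in m⁻¹ × 1000):
⟨n⟩ = (1/(Z₂−Z₁)) ∫ n₀ e^(−βZ) dZ = n₀·(e^(−β·Z₁) − e^(−β·Z₂)) / (β·(Z₂−Z₁))
e^(−0.313×2.6) = 0.4432; e^(−0.313×5.3) = 0.1903
⟨n⟩ = 0.5 × (0.4432 − 0.1903) / (0.313 × 2.7) = 0.5 × 0.2992 = 0.1496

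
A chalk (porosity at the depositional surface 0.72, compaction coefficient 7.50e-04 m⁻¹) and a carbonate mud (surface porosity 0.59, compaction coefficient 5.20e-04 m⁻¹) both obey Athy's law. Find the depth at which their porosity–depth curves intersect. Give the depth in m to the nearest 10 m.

Working in km (1 km = 1000 m; c in km⁻¹ = c in m⁻¹ × 1000):
Set n₀ₐ e^(−cₐz) = n₀ᵦ e^(−cᵦz) ⇒ ln(n₀ₐ/n₀ᵦ) = (cₐ − cᵦ)·z
z = ln(0.72/0.59) / (0.75 − 0.52) = 0.1991 / 0.23 = 0.866 km

870 m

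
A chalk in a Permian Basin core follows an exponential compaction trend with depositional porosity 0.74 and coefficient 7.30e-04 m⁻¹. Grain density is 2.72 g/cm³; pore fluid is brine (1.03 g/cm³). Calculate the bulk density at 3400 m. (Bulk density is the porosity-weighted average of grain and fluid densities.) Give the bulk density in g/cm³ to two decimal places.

2.62 g/cm³

Working in km (1 km = 1000 m; β in km⁻¹ = β in m⁻¹ × 1000):
Porosity at depth: phi = 0.74·exp(−0.73×3.4) = 0.74×0.0836 = 0.0618
Bulk density: ρ_b = (1−phi)ρ_g + phi·ρ_f = 0.9382×2.72 + 0.0618×1.03
       = 2.552 + 0.064 = 2.615 g/cm³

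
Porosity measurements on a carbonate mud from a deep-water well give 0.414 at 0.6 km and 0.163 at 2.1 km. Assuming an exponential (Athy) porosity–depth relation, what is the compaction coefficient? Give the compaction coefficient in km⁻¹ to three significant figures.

0.621 km⁻¹

Athy: φ(Z) = φ₀ e^(−βZ) ⇒ φ₁/φ₂ = e^{β(Z₂−Z₁)} ⇒ β = ln(φ₁/φ₂)/(Z₂−Z₁)
β = ln(0.414/0.163) / (2.1 − 0.6) = ln(2.54) / 1.5 = 0.9321 / 1.5 = 0.6214 km⁻¹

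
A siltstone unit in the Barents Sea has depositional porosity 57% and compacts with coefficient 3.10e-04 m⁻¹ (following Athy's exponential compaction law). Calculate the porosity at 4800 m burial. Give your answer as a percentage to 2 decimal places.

Working in km (1 km = 1000 m; β in km⁻¹ = β in m⁻¹ × 1000):
φ = φ₀·exp(−β·z) = 0.57 × exp(−0.31 × 4.8) = 0.57 × exp(−1.488)
  = 0.57 × 0.2258 = 0.1287

12.87%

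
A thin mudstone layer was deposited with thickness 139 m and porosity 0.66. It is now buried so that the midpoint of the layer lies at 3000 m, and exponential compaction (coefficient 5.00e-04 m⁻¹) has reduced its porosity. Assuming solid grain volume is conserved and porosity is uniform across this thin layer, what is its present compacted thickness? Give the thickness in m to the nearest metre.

Working in km (1 km = 1000 m; β in km⁻¹ = β in m⁻¹ × 1000):
Porosity at 3 km: n = 0.66·exp(−0.5×3) = 0.1473
Solid-volume conservation: h(1−n) = h₀(1−n₀) ⇒ h = h₀·(1−n₀)/(1−n)
h = 0.139 × (1 − 0.66)/(1 − 0.1473) = 0.139 × 0.3987 = 0.0554 km

55 m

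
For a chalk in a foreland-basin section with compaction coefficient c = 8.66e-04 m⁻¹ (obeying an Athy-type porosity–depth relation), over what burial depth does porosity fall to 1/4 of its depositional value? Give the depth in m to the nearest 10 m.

1600 m

Working in km (1 km = 1000 m; c in km⁻¹ = c in m⁻¹ × 1000):
phi/phi₀ = 1/4 ⇒ exp(−c·Z) = 1/4 ⇒ Z = ln(4) / c
Z = 1.3863 / 0.866 = 1.601 km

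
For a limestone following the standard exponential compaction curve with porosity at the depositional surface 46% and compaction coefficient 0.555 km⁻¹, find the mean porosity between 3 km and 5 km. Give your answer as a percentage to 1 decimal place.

5.3%

⟨φ⟩ = (1/(z₂−z₁)) ∫ φ₀ e^(−kz) dz = φ₀·(e^(−k·z₁) − e^(−k·z₂)) / (k·(z₂−z₁))
e^(−0.555×3) = 0.1892; e^(−0.555×5) = 0.0623
⟨φ⟩ = 0.46 × (0.1892 − 0.0623) / (0.555 × 2) = 0.46 × 0.1143 = 0.0526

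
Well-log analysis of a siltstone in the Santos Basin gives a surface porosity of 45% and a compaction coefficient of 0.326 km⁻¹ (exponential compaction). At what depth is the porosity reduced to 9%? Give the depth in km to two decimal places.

4.94 km

Invert Athy's law: z = ln(n₀/n) / k
z = ln(0.45/0.09) / 0.326 = ln(5) / 0.326 = 1.6094 / 0.326 = 4.937 km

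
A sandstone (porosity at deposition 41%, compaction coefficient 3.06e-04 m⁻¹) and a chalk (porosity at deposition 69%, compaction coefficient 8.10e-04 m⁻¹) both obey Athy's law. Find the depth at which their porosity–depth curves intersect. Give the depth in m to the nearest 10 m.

1030 m

Working in km (1 km = 1000 m; β in km⁻¹ = β in m⁻¹ × 1000):
Set φ₀ₐ e^(−βₐd) = φ₀ᵦ e^(−βᵦd) ⇒ ln(φ₀ₐ/φ₀ᵦ) = (βₐ − βᵦ)·d
d = ln(0.41/0.69) / (0.306 − 0.81) = -0.5205 / -0.504 = 1.033 km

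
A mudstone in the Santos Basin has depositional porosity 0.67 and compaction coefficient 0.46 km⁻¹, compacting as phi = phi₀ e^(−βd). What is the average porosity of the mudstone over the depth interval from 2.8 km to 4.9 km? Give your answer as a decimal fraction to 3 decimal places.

0.118

⟨phi⟩ = (1/(d₂−d₁)) ∫ phi₀ e^(−βd) dd = phi₀·(e^(−β·d₁) − e^(−β·d₂)) / (β·(d₂−d₁))
e^(−0.46×2.8) = 0.2758; e^(−0.46×4.9) = 0.1050
⟨phi⟩ = 0.67 × (0.2758 − 0.1050) / (0.46 × 2.1) = 0.67 × 0.1769 = 0.1185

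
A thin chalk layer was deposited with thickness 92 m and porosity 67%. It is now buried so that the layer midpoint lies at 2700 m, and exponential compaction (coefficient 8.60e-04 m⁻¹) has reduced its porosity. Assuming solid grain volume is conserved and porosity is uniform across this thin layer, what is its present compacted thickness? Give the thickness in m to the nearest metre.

Working in km (1 km = 1000 m; k in km⁻¹ = k in m⁻¹ × 1000):
Porosity at 2.7 km: φ = 0.67·exp(−0.86×2.7) = 0.0657
Solid-volume conservation: h(1−φ) = h₀(1−φ₀) ⇒ h = h₀·(1−φ₀)/(1−φ)
h = 0.092 × (1 − 0.67)/(1 − 0.0657) = 0.092 × 0.3532 = 0.0325 km

32 m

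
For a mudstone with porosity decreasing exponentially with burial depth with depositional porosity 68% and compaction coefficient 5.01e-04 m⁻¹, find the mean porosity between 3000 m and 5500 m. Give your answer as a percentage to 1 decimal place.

Working in km (1 km = 1000 m; β in km⁻¹ = β in m⁻¹ × 1000):
⟨φ⟩ = (1/(z₂−z₁)) ∫ φ₀ e^(−βz) dz = φ₀·(e^(−β·z₁) − e^(−β·z₂)) / (β·(z₂−z₁))
e^(−0.501×3) = 0.2225; e^(−0.501×5.5) = 0.0636
⟨φ⟩ = 0.68 × (0.2225 − 0.0636) / (0.501 × 2.5) = 0.68 × 0.1269 = 0.0863

8.6%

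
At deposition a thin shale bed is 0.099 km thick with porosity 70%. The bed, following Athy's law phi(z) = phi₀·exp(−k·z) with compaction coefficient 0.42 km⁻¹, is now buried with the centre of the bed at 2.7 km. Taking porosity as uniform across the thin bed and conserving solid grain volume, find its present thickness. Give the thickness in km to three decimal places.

Porosity at 2.7 km: phi = 0.7·exp(−0.42×2.7) = 0.2252
Solid-volume conservation: h(1−phi) = h₀(1−phi₀) ⇒ h = h₀·(1−phi₀)/(1−phi)
h = 0.099 × (1 − 0.7)/(1 − 0.2252) = 0.099 × 0.3872 = 0.0383 km

0.038 km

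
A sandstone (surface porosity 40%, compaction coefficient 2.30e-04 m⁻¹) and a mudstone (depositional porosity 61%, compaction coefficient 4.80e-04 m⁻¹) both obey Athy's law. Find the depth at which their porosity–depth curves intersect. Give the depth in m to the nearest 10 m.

1690 m

Working in km (1 km = 1000 m; β in km⁻¹ = β in m⁻¹ × 1000):
Set φ₀ₐ e^(−βₐZ) = φ₀ᵦ e^(−βᵦZ) ⇒ ln(φ₀ₐ/φ₀ᵦ) = (βₐ − βᵦ)·Z
Z = ln(0.4/0.61) / (0.23 − 0.48) = -0.4220 / -0.25 = 1.688 km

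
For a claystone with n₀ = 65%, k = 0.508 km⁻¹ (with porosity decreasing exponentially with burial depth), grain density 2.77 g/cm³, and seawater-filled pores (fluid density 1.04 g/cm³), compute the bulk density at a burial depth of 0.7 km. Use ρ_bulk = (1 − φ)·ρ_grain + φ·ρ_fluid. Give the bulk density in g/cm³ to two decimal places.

Porosity at depth: n = 0.65·exp(−0.508×0.7) = 0.65×0.7008 = 0.4555
Bulk density: ρ_b = (1−n)ρ_g + n·ρ_f = 0.5445×2.77 + 0.4555×1.04
       = 1.508 + 0.474 = 1.982 g/cm³

1.98 g/cm³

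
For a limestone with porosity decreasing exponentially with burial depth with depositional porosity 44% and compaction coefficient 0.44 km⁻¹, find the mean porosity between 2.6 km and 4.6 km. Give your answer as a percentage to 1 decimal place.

9.3%

⟨phi⟩ = (1/(Z₂−Z₁)) ∫ phi₀ e^(−βZ) dZ = phi₀·(e^(−β·Z₁) − e^(−β·Z₂)) / (β·(Z₂−Z₁))
e^(−0.44×2.6) = 0.3185; e^(−0.44×4.6) = 0.1321
⟨phi⟩ = 0.44 × (0.3185 − 0.1321) / (0.44 × 2) = 0.44 × 0.2118 = 0.0932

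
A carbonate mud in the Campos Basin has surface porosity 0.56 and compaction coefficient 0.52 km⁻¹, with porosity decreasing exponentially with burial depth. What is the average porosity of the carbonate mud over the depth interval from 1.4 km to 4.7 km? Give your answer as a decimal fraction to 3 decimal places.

⟨phi⟩ = (1/(d₂−d₁)) ∫ phi₀ e^(−kd) dd = phi₀·(e^(−k·d₁) − e^(−k·d₂)) / (k·(d₂−d₁))
e^(−0.52×1.4) = 0.4829; e^(−0.52×4.7) = 0.0868
⟨phi⟩ = 0.56 × (0.4829 − 0.0868) / (0.52 × 3.3) = 0.56 × 0.2308 = 0.1293

0.129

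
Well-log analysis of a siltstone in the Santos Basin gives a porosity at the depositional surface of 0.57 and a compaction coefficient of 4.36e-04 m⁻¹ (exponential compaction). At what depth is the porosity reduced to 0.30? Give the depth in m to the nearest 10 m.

Working in km (1 km = 1000 m; β in km⁻¹ = β in m⁻¹ × 1000):
Invert Athy's law: Z = ln(φ₀/φ) / β
Z = ln(0.57/0.3) / 0.436 = ln(1.9) / 0.436 = 0.6419 / 0.436 = 1.472 km

1470 m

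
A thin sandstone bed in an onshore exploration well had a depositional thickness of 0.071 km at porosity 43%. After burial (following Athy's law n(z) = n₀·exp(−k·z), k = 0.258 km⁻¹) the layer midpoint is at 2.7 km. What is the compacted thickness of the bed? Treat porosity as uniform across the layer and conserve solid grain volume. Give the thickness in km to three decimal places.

0.052 km

Porosity at 2.7 km: n = 0.43·exp(−0.258×2.7) = 0.2143
Solid-volume conservation: h(1−n) = h₀(1−n₀) ⇒ h = h₀·(1−n₀)/(1−n)
h = 0.071 × (1 − 0.43)/(1 − 0.2143) = 0.071 × 0.7254 = 0.0515 km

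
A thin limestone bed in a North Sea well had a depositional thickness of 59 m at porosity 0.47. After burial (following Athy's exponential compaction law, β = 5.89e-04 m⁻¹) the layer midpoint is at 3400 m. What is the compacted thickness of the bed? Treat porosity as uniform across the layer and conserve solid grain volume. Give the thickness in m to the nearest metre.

Working in km (1 km = 1000 m; β in km⁻¹ = β in m⁻¹ × 1000):
Porosity at 3.4 km: n = 0.47·exp(−0.589×3.4) = 0.0634
Solid-volume conservation: h(1−n) = h₀(1−n₀) ⇒ h = h₀·(1−n₀)/(1−n)
h = 0.059 × (1 − 0.47)/(1 − 0.0634) = 0.059 × 0.5659 = 0.0334 km

33 m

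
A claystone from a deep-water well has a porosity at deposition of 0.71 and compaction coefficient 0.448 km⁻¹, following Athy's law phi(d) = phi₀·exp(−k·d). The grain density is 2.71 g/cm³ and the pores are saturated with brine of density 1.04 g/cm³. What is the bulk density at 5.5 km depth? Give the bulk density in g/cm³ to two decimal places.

Porosity at depth: phi = 0.71·exp(−0.448×5.5) = 0.71×0.0851 = 0.0604
Bulk density: ρ_b = (1−phi)ρ_g + phi·ρ_f = 0.9396×2.71 + 0.0604×1.04
       = 2.546 + 0.063 = 2.609 g/cm³

2.61 g/cm³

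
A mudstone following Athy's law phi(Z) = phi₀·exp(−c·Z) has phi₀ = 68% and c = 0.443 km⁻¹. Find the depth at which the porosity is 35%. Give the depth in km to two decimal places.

Invert Athy's law: Z = ln(phi₀/phi) / c
Z = ln(0.68/0.35) / 0.443 = ln(1.943) / 0.443 = 0.6642 / 0.443 = 1.499 km

1.50 km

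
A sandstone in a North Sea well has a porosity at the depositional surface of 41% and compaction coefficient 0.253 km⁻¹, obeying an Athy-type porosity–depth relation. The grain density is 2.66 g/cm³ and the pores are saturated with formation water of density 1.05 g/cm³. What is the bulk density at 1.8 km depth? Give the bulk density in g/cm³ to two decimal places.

Porosity at depth: phi = 0.41·exp(−0.253×1.8) = 0.41×0.6342 = 0.2600
Bulk density: ρ_b = (1−phi)ρ_g + phi·ρ_f = 0.7400×2.66 + 0.2600×1.05
       = 1.968 + 0.273 = 2.241 g/cm³

2.24 g/cm³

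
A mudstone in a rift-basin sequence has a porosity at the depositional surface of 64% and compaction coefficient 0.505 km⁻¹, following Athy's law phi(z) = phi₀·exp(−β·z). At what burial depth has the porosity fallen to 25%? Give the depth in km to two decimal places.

Invert Athy's law: z = ln(phi₀/phi) / β
z = ln(0.64/0.25) / 0.505 = ln(2.56) / 0.505 = 0.9400 / 0.505 = 1.861 km

1.86 km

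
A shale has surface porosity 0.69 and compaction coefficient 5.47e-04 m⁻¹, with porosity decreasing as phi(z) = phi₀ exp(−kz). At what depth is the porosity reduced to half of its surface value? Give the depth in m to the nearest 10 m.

Working in km (1 km = 1000 m; k in km⁻¹ = k in m⁻¹ × 1000):
phi/phi₀ = 1/2 ⇒ exp(−k·z) = 1/2 ⇒ z = ln(2) / k
z = 0.6931 / 0.547 = 1.267 km

1270 m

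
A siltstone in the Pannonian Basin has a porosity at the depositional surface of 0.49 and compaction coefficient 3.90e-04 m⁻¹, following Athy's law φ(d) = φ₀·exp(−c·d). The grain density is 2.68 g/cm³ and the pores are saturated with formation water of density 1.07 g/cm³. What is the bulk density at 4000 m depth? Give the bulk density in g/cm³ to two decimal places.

Working in km (1 km = 1000 m; c in km⁻¹ = c in m⁻¹ × 1000):
Porosity at depth: φ = 0.49·exp(−0.39×4) = 0.49×0.2101 = 0.1030
Bulk density: ρ_b = (1−φ)ρ_g + φ·ρ_f = 0.8970×2.68 + 0.1030×1.07
       = 2.404 + 0.110 = 2.514 g/cm³

2.51 g/cm³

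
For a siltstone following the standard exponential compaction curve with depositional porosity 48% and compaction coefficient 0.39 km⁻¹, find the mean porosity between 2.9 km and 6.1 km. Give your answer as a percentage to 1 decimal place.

⟨n⟩ = (1/(z₂−z₁)) ∫ n₀ e^(−cz) dz = n₀·(e^(−c·z₁) − e^(−c·z₂)) / (c·(z₂−z₁))
e^(−0.39×2.9) = 0.3227; e^(−0.39×6.1) = 0.0926
⟨n⟩ = 0.48 × (0.3227 − 0.0926) / (0.39 × 3.2) = 0.48 × 0.1843 = 0.0885

8.8%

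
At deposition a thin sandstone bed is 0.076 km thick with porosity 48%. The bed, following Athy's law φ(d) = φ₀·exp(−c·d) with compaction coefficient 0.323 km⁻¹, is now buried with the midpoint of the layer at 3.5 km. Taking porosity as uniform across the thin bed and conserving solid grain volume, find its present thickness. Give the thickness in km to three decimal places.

Porosity at 3.5 km: φ = 0.48·exp(−0.323×3.5) = 0.1550
Solid-volume conservation: h(1−φ) = h₀(1−φ₀) ⇒ h = h₀·(1−φ₀)/(1−φ)
h = 0.076 × (1 − 0.48)/(1 − 0.1550) = 0.076 × 0.6154 = 0.0468 km

0.047 km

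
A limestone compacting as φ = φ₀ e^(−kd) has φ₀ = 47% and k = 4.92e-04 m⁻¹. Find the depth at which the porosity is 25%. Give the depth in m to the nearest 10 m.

1280 m

Working in km (1 km = 1000 m; k in km⁻¹ = k in m⁻¹ × 1000):
Invert Athy's law: d = ln(φ₀/φ) / k
d = ln(0.47/0.25) / 0.492 = ln(1.88) / 0.492 = 0.6313 / 0.492 = 1.283 km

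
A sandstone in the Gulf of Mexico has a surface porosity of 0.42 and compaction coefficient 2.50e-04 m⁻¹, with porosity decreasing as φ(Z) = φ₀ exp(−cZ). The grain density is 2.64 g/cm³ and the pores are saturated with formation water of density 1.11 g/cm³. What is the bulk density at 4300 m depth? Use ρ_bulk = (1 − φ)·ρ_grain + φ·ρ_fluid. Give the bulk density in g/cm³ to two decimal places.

2.42 g/cm³

Working in km (1 km = 1000 m; c in km⁻¹ = c in m⁻¹ × 1000):
Porosity at depth: φ = 0.42·exp(−0.25×4.3) = 0.42×0.3413 = 0.1433
Bulk density: ρ_b = (1−φ)ρ_g + φ·ρ_f = 0.8567×2.64 + 0.1433×1.11
       = 2.262 + 0.159 = 2.421 g/cm³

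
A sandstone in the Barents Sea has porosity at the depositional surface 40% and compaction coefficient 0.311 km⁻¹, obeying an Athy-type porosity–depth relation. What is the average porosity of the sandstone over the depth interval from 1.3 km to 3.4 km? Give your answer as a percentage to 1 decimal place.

19.6%

⟨phi⟩ = (1/(Z₂−Z₁)) ∫ phi₀ e^(−cZ) dZ = phi₀·(e^(−c·Z₁) − e^(−c·Z₂)) / (c·(Z₂−Z₁))
e^(−0.311×1.3) = 0.6674; e^(−0.311×3.4) = 0.3474
⟨phi⟩ = 0.4 × (0.6674 − 0.3474) / (0.311 × 2.1) = 0.4 × 0.4901 = 0.1960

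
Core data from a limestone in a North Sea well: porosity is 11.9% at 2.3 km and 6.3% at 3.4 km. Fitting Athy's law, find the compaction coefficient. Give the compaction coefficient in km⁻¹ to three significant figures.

Athy: n(d) = n₀ e^(−βd) ⇒ n₁/n₂ = e^{β(d₂−d₁)} ⇒ β = ln(n₁/n₂)/(d₂−d₁)
β = ln(0.119/0.063) / (3.4 − 2.3) = ln(1.889) / 1.1 = 0.6360 / 1.1 = 0.5782 km⁻¹

0.578 km⁻¹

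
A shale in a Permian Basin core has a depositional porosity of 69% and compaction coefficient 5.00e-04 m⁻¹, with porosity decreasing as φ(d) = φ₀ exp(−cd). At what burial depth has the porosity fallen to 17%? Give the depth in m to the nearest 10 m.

Working in km (1 km = 1000 m; c in km⁻¹ = c in m⁻¹ × 1000):
Invert Athy's law: d = ln(φ₀/φ) / c
d = ln(0.69/0.17) / 0.5 = ln(4.059) / 0.5 = 1.4009 / 0.5 = 2.802 km

2800 m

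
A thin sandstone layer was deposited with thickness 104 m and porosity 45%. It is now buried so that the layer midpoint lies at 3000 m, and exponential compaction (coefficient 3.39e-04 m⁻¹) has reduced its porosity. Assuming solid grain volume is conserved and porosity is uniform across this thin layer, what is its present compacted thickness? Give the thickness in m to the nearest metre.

Working in km (1 km = 1000 m; c in km⁻¹ = c in m⁻¹ × 1000):
Porosity at 3 km: φ = 0.45·exp(−0.339×3) = 0.1628
Solid-volume conservation: h(1−φ) = h₀(1−φ₀) ⇒ h = h₀·(1−φ₀)/(1−φ)
h = 0.104 × (1 − 0.45)/(1 − 0.1628) = 0.104 × 0.6569 = 0.0683 km

68 m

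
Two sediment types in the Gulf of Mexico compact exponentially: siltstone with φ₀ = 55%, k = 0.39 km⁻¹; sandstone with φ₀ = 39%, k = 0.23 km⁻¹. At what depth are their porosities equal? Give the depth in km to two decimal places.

2.15 km

Set φ₀ₐ e^(−kₐz) = φ₀ᵦ e^(−kᵦz) ⇒ ln(φ₀ₐ/φ₀ᵦ) = (kₐ − kᵦ)·z
z = ln(0.55/0.39) / (0.39 − 0.23) = 0.3438 / 0.16 = 2.149 km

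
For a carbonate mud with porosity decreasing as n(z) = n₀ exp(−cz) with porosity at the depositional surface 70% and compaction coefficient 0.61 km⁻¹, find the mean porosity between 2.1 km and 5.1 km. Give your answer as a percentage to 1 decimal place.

⟨n⟩ = (1/(z₂−z₁)) ∫ n₀ e^(−cz) dz = n₀·(e^(−c·z₁) − e^(−c·z₂)) / (c·(z₂−z₁))
e^(−0.61×2.1) = 0.2778; e^(−0.61×5.1) = 0.0446
⟨n⟩ = 0.7 × (0.2778 − 0.0446) / (0.61 × 3) = 0.7 × 0.1274 = 0.0892

8.9%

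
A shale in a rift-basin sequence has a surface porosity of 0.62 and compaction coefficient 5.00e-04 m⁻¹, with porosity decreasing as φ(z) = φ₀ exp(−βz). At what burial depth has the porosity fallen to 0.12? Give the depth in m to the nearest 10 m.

Working in km (1 km = 1000 m; β in km⁻¹ = β in m⁻¹ × 1000):
Invert Athy's law: z = ln(φ₀/φ) / β
z = ln(0.62/0.12) / 0.5 = ln(5.167) / 0.5 = 1.6422 / 0.5 = 3.284 km

3280 m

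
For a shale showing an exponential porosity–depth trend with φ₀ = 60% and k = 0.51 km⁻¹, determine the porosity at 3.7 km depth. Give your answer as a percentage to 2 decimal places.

9.09%

φ = φ₀·exp(−k·z) = 0.6 × exp(−0.51 × 3.7) = 0.6 × exp(−1.887)
  = 0.6 × 0.1515 = 0.0909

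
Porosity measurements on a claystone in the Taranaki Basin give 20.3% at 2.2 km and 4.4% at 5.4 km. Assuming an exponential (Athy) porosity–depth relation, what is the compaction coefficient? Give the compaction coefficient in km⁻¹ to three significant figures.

Athy: phi(z) = phi₀ e^(−kz) ⇒ phi₁/phi₂ = e^{k(z₂−z₁)} ⇒ k = ln(phi₁/phi₂)/(z₂−z₁)
k = ln(0.203/0.044) / (5.4 − 2.2) = ln(4.614) / 3.2 = 1.5290 / 3.2 = 0.4778 km⁻¹

0.478 km⁻¹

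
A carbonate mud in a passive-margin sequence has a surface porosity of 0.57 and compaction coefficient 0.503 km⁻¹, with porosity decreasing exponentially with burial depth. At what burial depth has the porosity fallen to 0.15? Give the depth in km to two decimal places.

Invert Athy's law: Z = ln(φ₀/φ) / c
Z = ln(0.57/0.15) / 0.503 = ln(3.8) / 0.503 = 1.3350 / 0.503 = 2.654 km

2.65 km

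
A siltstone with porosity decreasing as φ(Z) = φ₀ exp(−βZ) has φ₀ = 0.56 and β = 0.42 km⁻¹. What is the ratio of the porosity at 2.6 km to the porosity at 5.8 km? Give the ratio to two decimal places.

φ(Z₁)/φ(Z₂) = e^(−β·Z₁)/e^(−β·Z₂) = e^{β(Z₂−Z₁)}
= exp(0.42 × 3.2) = exp(1.344) = 3.8344

3.83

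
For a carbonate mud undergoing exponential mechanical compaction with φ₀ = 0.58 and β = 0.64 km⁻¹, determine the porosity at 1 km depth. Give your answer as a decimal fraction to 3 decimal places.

φ = φ₀·exp(−β·d) = 0.58 × exp(−0.64 × 1) = 0.58 × exp(−0.64)
  = 0.58 × 0.5273 = 0.3058

0.306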